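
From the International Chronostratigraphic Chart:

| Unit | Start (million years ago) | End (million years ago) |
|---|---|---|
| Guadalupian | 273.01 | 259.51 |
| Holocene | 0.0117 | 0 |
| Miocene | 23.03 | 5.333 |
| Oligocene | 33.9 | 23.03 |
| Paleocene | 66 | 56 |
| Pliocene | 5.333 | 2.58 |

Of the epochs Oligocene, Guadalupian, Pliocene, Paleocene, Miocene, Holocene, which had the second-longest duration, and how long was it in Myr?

Durations: Oligocene 10.87; Guadalupian 13.5; Pliocene 2.753; Paleocene 10; Miocene 17.697; Holocene 0.0117 Myr.
Sorted longest-first: Miocene (17.697), Guadalupian (13.5), Oligocene (10.87), Paleocene (10), Pliocene (2.753), Holocene (0.0117).
The second longest is Guadalupian at 13.5 Myr.

Guadalupian, 13.5 million years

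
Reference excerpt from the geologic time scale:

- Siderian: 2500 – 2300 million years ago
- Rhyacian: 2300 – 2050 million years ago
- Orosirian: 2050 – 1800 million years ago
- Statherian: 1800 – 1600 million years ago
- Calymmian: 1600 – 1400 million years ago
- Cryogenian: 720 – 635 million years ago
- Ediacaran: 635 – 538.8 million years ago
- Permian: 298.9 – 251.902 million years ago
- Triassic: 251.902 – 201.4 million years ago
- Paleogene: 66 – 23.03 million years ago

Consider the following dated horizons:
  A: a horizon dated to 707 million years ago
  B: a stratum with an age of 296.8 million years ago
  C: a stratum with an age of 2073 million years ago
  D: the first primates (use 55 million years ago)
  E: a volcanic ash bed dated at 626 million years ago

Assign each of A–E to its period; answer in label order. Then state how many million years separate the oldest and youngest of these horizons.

Match each age against the start–end ranges in the excerpt: A = 707 Ma → Cryogenian (720–635); B = 296.8 Ma → Permian (298.9–251.902); C = 2073 Ma → Rhyacian (2300–2050); D = 55 Ma → Paleogene (66–23.03); E = 626 Ma → Ediacaran (635–538.8).
The largest age is 2073 Ma and the smallest is 55 Ma; their difference is 2018 Myr.

A — Cryogenian; B — Permian; C — Rhyacian; D — Paleogene; E — Ediacaran; span 2018 million years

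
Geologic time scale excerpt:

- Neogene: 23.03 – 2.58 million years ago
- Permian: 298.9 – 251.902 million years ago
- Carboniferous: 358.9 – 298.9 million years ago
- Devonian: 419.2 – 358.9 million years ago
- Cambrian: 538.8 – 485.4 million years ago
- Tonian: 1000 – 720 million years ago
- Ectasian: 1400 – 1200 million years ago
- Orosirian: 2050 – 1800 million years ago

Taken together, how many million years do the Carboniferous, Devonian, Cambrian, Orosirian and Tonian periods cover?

703.7 million years

Each duration: Carboniferous = 60; Devonian = 60.3; Cambrian = 53.4; Orosirian = 250; Tonian = 280.
Sum: 60 + 60.3 + 53.4 + 250 + 280 = 703.7 Myr.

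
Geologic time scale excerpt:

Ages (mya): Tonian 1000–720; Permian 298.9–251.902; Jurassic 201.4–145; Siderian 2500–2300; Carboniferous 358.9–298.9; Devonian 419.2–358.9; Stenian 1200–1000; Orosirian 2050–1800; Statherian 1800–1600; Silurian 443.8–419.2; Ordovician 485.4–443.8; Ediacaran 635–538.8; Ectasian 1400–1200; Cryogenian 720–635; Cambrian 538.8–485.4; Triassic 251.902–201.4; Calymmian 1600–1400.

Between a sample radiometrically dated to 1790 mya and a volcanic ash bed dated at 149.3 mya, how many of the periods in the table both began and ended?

13

1790 Ma sits inside the Statherian (1800–1600) and 149.3 Ma inside the Jurassic (201.4–145); neither of those is wholly between the two dates.
The listed periods lying completely between them are Calymmian, Ectasian, Stenian, Tonian, Cryogenian, Ediacaran, Cambrian, Ordovician, Silurian, Devonian, Carboniferous, Permian, Triassic — 13 in all.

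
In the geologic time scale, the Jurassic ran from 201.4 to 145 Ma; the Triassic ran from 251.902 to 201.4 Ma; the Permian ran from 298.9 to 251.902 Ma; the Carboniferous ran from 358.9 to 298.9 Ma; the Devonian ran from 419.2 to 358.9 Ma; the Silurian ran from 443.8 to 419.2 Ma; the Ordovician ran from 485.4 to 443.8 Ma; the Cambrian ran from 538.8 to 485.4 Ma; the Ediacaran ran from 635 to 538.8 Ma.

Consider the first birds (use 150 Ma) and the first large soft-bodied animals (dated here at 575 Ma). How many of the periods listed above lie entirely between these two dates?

7

The older date is 575 Ma and the younger is 150 Ma.
Periods with start < 575 and end > 150 Ma: Cambrian (538.8–485.4), Ordovician (485.4–443.8), Silurian (443.8–419.2), Devonian (419.2–358.9), Carboniferous (358.9–298.9), Permian (298.9–251.902), Triassic (251.902–201.4).
That is 7 complete periods.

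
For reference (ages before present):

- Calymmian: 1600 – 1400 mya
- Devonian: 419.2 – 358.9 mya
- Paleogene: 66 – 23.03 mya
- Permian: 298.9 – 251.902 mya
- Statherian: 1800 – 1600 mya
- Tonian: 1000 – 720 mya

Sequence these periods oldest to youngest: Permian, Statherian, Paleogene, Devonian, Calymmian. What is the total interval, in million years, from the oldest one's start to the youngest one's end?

From the excerpt: Permian 298.9–251.902; Statherian 1800–1600; Paleogene 66–23.03; Devonian 419.2–358.9; Calymmian 1600–1400 (Ma).
Larger Ma is earlier, so the oldest is Statherian and the youngest is Paleogene; oldest to youngest: Statherian, Calymmian, Devonian, Permian, Paleogene.
Oldest start 1800 minus youngest end 23.03 gives 1776.97 Myr overall.

Statherian → Calymmian → Devonian → Permian → Paleogene; total span 1776.97 Myr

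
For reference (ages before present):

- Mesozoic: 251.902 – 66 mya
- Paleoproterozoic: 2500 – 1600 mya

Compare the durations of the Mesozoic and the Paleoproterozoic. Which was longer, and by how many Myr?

Paleoproterozoic, by 714.098 million years

Mesozoic: 251.902 − 66 = 185.902 Myr.
Paleoproterozoic: 2500 − 1600 = 900 Myr.
Difference: 900 − 185.902 = 714.098 Myr, so the Paleoproterozoic was longer.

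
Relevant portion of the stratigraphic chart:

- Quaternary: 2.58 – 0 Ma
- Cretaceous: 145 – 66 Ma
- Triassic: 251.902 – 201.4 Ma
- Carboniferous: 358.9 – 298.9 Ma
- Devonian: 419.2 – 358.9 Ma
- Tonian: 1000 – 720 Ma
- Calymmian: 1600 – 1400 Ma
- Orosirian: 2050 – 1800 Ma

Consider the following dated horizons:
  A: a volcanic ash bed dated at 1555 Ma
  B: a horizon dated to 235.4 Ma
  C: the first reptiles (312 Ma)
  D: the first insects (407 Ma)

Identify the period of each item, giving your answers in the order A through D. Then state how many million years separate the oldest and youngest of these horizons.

A: 1555 Ma lies in 1600–1400 Ma, so Calymmian.
B: 235.4 Ma lies in 251.902–201.4 Ma, so Triassic.
C: 312 Ma lies in 358.9–298.9 Ma, so Carboniferous.
D: 407 Ma lies in 419.2–358.9 Ma, so Devonian.
Oldest = 1555 Ma, youngest = 235.4 Ma → span 1319.6 Myr.

A — Calymmian; B — Triassic; C — Carboniferous; D — Devonian; span 1319.6 million years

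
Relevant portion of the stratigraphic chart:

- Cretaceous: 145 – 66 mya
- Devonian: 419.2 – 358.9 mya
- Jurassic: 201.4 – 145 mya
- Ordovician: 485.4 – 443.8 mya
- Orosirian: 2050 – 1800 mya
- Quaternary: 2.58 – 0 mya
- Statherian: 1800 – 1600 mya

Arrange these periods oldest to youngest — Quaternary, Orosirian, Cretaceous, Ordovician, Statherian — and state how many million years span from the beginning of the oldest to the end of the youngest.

Orosirian → Statherian → Ordovician → Cretaceous → Quaternary; total span 2050 Myr

From the excerpt: Quaternary 2.58–0; Orosirian 2050–1800; Cretaceous 145–66; Ordovician 485.4–443.8; Statherian 1800–1600 (Ma).
Larger Ma is earlier, so the oldest is Orosirian and the youngest is Quaternary; oldest to youngest: Orosirian, Statherian, Ordovician, Cretaceous, Quaternary.
Oldest start 2050 minus youngest end 0 gives 2050 Myr overall.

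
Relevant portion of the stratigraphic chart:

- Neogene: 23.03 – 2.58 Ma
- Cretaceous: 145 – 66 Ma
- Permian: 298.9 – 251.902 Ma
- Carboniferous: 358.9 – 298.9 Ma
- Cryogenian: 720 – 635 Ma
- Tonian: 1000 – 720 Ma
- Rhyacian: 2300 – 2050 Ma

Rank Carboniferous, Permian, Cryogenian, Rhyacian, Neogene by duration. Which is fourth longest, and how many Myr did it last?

Durations: Carboniferous 60; Permian 46.998; Cryogenian 85; Rhyacian 250; Neogene 20.45 Myr.
Sorted longest-first: Rhyacian (250), Cryogenian (85), Carboniferous (60), Permian (46.998), Neogene (20.45).
The fourth longest is Permian at 46.998 Myr.

Permian, 46.998 million years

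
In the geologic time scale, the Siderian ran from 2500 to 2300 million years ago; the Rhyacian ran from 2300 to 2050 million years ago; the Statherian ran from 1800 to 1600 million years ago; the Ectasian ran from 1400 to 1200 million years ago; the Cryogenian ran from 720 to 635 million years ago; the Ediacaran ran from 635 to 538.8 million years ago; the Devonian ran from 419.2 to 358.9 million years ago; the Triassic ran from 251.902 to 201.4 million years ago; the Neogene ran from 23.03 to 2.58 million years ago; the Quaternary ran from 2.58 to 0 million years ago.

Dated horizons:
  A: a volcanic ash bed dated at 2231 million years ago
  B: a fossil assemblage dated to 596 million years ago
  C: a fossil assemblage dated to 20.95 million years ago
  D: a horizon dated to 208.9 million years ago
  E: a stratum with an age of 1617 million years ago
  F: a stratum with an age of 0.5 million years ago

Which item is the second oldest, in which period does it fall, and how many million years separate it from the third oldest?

E, in the Statherian; 1021 million years to B

Larger Ma means older, so oldest first: A 2231 > E 1617 > B 596 > D 208.9 > C 20.95 > F 0.5.
Counting 2 along gives E (1617 Ma); the excerpt puts that inside the Statherian, 1800–1600 Ma.
Next in line is B (596 Ma), and 1617 − 596 = 1021 Myr.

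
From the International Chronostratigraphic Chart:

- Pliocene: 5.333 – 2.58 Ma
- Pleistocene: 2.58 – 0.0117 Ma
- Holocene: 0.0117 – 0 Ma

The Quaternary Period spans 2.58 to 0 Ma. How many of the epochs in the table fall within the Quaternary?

Epochs inside 2.58–0 Ma: Pleistocene, Holocene — 2 in total.

2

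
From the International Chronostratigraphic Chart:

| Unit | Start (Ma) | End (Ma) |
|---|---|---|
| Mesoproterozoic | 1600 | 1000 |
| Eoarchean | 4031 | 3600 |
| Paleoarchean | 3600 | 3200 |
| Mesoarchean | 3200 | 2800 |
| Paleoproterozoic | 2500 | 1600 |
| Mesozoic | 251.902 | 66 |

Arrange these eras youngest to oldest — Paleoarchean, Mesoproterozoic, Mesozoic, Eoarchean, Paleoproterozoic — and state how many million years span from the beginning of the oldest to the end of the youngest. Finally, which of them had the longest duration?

Mesozoic → Mesoproterozoic → Paleoproterozoic → Paleoarchean → Eoarchean; total span 3965 Myr; longest is Paleoproterozoic

From the excerpt: Paleoarchean 3600–3200; Mesoproterozoic 1600–1000; Mesozoic 251.902–66; Eoarchean 4031–3600; Paleoproterozoic 2500–1600 (Ma).
Larger Ma is earlier, so the oldest is Eoarchean and the youngest is Mesozoic; youngest to oldest: Mesozoic, Mesoproterozoic, Paleoproterozoic, Paleoarchean, Eoarchean.
Oldest start 4031 minus youngest end 66 gives 3965 Myr overall.
Individual lengths (start − end): Paleoproterozoic 900; Mesoproterozoic 600; Paleoarchean 400; Mesozoic 185.902; Eoarchean 431. The largest is Paleoproterozoic at 900 Myr.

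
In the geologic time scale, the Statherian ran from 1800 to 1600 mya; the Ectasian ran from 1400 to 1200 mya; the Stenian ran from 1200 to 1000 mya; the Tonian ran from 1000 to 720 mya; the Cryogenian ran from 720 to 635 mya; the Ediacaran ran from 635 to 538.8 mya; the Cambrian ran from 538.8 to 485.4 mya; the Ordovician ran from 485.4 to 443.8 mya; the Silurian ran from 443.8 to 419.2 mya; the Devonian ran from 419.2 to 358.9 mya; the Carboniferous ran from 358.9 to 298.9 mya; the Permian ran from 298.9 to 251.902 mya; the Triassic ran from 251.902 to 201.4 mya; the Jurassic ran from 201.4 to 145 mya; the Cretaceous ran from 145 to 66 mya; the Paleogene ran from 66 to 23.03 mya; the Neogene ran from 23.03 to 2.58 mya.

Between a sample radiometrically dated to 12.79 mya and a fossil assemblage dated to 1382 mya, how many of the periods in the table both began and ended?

14

The older date is 1382 Ma and the younger is 12.79 Ma.
Periods with start < 1382 and end > 12.79 Ma: Stenian (1200–1000), Tonian (1000–720), Cryogenian (720–635), Ediacaran (635–538.8), Cambrian (538.8–485.4), Ordovician (485.4–443.8), Silurian (443.8–419.2), Devonian (419.2–358.9), Carboniferous (358.9–298.9), Permian (298.9–251.902), Triassic (251.902–201.4), Jurassic (201.4–145), Cretaceous (145–66), Paleogene (66–23.03).
That is 14 complete periods.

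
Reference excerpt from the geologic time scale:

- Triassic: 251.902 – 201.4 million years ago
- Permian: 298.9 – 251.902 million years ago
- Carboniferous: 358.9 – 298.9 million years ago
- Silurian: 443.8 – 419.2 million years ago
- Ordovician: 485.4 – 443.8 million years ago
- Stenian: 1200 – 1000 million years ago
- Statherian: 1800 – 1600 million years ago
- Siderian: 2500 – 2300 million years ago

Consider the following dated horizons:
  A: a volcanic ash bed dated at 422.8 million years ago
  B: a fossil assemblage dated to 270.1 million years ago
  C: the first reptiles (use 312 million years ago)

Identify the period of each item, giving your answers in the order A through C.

A: 422.8 Ma lies in 443.8–419.2 Ma, so Silurian.
B: 270.1 Ma lies in 298.9–251.902 Ma, so Permian.
C: 312 Ma lies in 358.9–298.9 Ma, so Carboniferous.

A — Silurian; B — Permian; C — Carboniferous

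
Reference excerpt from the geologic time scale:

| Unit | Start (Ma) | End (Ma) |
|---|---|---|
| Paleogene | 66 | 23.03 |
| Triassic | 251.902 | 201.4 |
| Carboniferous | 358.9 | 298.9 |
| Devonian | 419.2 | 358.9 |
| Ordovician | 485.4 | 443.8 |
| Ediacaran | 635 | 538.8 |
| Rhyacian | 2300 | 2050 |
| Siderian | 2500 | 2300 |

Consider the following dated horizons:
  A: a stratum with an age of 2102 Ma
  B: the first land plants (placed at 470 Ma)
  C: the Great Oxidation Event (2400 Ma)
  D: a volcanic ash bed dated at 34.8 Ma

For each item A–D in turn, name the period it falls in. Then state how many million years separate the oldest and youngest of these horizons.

A — Rhyacian; B — Ordovician; C — Siderian; D — Paleogene; span 2365.2 million years

A: 2102 Ma lies in 2300–2050 Ma, so Rhyacian.
B: 470 Ma lies in 485.4–443.8 Ma, so Ordovician.
C: 2400 Ma lies in 2500–2300 Ma, so Siderian.
D: 34.8 Ma lies in 66–23.03 Ma, so Paleogene.
Oldest = 2400 Ma, youngest = 34.8 Ma → span 2365.2 Myr.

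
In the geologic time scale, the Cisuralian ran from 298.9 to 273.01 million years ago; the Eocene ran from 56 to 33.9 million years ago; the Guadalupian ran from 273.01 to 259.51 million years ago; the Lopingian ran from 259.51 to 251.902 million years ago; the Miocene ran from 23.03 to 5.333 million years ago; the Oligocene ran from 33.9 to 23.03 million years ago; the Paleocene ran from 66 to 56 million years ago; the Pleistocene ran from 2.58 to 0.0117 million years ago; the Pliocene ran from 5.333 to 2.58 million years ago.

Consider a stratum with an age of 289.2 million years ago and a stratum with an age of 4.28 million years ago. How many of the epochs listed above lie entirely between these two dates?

The older date is 289.2 Ma and the younger is 4.28 Ma.
Epochs with start < 289.2 and end > 4.28 Ma: Guadalupian (273.01–259.51), Lopingian (259.51–251.902), Paleocene (66–56), Eocene (56–33.9), Oligocene (33.9–23.03), Miocene (23.03–5.333).
That is 6 complete epochs.

6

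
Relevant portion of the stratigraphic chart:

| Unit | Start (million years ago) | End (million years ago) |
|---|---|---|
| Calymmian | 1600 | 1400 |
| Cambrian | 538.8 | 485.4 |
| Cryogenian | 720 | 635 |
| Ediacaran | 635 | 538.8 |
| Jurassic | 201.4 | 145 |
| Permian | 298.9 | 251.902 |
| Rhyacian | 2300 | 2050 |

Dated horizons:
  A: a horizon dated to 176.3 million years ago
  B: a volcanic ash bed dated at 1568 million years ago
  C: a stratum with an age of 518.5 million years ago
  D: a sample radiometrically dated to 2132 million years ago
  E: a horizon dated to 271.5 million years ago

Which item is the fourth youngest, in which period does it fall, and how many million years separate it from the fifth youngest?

Sorted youngest-first by Ma: A (176.3), E (271.5), C (518.5), B (1568), D (2132).
The fourth youngest is B at 1568 Ma, which lies in 1600–1400 Ma: the Calymmian.
The fifth youngest is D at 2132 Ma; separation = |1568 − 2132| = 564 Myr.

B, in the Calymmian; 564 million years to D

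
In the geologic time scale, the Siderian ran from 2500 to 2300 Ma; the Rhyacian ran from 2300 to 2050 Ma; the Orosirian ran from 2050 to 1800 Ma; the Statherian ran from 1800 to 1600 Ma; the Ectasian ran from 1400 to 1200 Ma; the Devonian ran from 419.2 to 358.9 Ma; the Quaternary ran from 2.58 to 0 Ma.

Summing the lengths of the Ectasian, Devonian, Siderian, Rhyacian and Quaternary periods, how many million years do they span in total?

712.88 million years

Each duration: Ectasian = 200; Devonian = 60.3; Siderian = 200; Rhyacian = 250; Quaternary = 2.58.
Sum: 200 + 60.3 + 200 + 250 + 2.58 = 712.88 Myr.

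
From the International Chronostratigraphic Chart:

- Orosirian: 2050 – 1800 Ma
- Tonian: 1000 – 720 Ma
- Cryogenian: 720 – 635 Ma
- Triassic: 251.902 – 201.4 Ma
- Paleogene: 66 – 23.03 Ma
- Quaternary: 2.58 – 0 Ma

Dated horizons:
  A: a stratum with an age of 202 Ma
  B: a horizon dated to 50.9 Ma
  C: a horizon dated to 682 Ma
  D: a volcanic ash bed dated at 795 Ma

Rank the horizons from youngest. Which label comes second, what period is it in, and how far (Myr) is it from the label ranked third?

A, in the Triassic; 480 million years to C

Sorted youngest-first by Ma: B (50.9), A (202), C (682), D (795).
The second youngest is A at 202 Ma, which lies in 251.902–201.4 Ma: the Triassic.
The third youngest is C at 682 Ma; separation = |202 − 682| = 480 Myr.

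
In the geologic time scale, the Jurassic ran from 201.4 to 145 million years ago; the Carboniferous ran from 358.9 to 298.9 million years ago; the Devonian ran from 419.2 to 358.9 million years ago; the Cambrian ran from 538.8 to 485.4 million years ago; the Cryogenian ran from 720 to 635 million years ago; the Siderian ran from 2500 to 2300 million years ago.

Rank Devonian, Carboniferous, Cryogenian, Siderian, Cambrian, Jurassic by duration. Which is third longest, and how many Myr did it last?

Devonian, 60.3 million years

Start − end for each: Devonian 419.2 − 358.9 = 60.3; Carboniferous 358.9 − 298.9 = 60; Cryogenian 720 − 635 = 85; Siderian 2500 − 2300 = 200; Cambrian 538.8 − 485.4 = 53.4; Jurassic 201.4 − 145 = 56.4.
Ranking these from longest: Siderian > Cryogenian > Devonian > Carboniferous > Jurassic > Cambrian.
Position 3 in that ranking is Devonian, which lasted 60.3 Myr.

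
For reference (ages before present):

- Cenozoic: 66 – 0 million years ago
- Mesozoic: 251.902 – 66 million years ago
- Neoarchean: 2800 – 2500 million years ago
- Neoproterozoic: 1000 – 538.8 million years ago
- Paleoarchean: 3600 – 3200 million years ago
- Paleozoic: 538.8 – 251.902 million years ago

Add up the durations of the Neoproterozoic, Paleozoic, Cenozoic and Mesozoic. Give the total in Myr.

1000 million years

Duration is start − end for each: (1000 − 538.8) + (538.8 − 251.902) + (66 − 0) + (251.902 − 66).
That is 461.2 + 286.898 + 66 + 185.902, which totals 1000 million years.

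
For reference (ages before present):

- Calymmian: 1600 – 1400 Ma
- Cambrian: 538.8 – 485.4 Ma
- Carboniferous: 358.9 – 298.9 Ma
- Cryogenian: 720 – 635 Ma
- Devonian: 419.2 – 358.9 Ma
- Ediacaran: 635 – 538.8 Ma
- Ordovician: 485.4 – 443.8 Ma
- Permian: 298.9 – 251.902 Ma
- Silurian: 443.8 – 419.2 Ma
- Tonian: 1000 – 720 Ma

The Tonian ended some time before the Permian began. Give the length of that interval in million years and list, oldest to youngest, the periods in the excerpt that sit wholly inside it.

End of Tonian = 720 Ma; start of Permian = 298.9 Ma.
Gap = 720 − 298.9 = 421.1 Myr.
Periods wholly inside 720–298.9 Ma: Cryogenian (720–635), Ediacaran (635–538.8), Cambrian (538.8–485.4), Ordovician (485.4–443.8), Silurian (443.8–419.2), Devonian (419.2–358.9), Carboniferous (358.9–298.9).

421.1 million years; Cryogenian, Ediacaran, Cambrian, Ordovician, Silurian, Devonian, Carboniferous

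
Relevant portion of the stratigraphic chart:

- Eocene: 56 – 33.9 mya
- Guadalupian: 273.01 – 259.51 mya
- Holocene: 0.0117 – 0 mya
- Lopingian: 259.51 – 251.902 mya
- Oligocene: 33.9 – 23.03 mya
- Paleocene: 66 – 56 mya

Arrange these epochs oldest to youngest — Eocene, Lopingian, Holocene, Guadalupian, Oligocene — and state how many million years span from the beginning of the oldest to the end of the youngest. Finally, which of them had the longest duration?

Guadalupian → Lopingian → Eocene → Oligocene → Holocene; total span 273.01 Myr; longest is Eocene

Start ages (Ma): Guadalupian 273.01, Lopingian 259.51, Eocene 56, Oligocene 33.9, Holocene 0.0117.
Ordered oldest to youngest: Guadalupian, Lopingian, Eocene, Oligocene, Holocene.
Span = 273.01 − 0 = 273.01 Myr.
Durations: Oligocene 10.87, Lopingian 7.608, Guadalupian 13.5, Holocene 0.0117, Eocene 22.1 → longest is Eocene (22.1 Myr).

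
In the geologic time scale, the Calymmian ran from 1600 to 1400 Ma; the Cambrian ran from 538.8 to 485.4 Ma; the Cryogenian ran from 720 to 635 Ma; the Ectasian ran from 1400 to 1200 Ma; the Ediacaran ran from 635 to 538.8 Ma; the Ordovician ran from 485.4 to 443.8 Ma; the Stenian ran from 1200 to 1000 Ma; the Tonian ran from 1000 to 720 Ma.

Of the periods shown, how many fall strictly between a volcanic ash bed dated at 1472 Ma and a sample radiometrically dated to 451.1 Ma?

The older date is 1472 Ma and the younger is 451.1 Ma.
Periods with start < 1472 and end > 451.1 Ma: Ectasian (1400–1200), Stenian (1200–1000), Tonian (1000–720), Cryogenian (720–635), Ediacaran (635–538.8), Cambrian (538.8–485.4).
That is 6 complete periods.

6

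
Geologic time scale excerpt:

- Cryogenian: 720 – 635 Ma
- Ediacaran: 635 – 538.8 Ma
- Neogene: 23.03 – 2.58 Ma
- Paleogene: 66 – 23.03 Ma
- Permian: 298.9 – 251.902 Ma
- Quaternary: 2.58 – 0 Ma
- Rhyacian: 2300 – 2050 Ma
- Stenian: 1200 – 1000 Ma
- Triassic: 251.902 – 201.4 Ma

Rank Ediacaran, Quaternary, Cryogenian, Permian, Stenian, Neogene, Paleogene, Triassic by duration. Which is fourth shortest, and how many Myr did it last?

Start − end for each: Ediacaran 635 − 538.8 = 96.2; Quaternary 2.58 − 0 = 2.58; Cryogenian 720 − 635 = 85; Permian 298.9 − 251.902 = 46.998; Stenian 1200 − 1000 = 200; Neogene 23.03 − 2.58 = 20.45; Paleogene 66 − 23.03 = 42.97; Triassic 251.902 − 201.4 = 50.502.
Ranking these from shortest: Quaternary < Neogene < Paleogene < Permian < Triassic < Cryogenian < Ediacaran < Stenian.
Position 4 in that ranking is Permian, which lasted 46.998 Myr.

Permian, 46.998 million years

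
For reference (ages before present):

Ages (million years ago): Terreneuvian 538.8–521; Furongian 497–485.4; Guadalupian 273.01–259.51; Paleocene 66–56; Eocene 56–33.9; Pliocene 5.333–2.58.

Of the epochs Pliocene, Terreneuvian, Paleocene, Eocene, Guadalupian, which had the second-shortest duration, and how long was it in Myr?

Durations: Pliocene 2.753; Terreneuvian 17.8; Paleocene 10; Eocene 22.1; Guadalupian 13.5 Myr.
Sorted shortest-first: Pliocene (2.753), Paleocene (10), Guadalupian (13.5), Terreneuvian (17.8), Eocene (22.1).
The second shortest is Paleocene at 10 Myr.

Paleocene, 10 million years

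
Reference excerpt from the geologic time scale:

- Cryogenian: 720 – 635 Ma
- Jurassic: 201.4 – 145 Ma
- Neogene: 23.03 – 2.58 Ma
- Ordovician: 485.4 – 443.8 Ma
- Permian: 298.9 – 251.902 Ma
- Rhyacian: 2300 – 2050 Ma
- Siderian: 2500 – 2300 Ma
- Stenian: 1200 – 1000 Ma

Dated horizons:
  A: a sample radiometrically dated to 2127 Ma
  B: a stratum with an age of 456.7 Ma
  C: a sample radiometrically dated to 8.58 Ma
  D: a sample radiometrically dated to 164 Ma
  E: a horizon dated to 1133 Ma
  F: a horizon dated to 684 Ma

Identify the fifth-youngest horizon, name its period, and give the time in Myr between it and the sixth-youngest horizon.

E, in the Stenian; 994 million years to A

Sorted youngest-first by Ma: C (8.58), D (164), B (456.7), F (684), E (1133), A (2127).
The fifth youngest is E at 1133 Ma, which lies in 1200–1000 Ma: the Stenian.
The sixth youngest is A at 2127 Ma; separation = |1133 − 2127| = 994 Myr.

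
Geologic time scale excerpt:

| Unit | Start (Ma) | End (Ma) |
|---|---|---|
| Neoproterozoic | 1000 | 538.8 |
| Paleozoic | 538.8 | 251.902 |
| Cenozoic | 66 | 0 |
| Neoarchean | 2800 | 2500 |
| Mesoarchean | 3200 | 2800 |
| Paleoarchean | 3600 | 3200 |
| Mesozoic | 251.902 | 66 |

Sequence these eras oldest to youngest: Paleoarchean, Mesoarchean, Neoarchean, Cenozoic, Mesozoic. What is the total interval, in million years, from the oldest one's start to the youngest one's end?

From the excerpt: Paleoarchean 3600–3200; Mesoarchean 3200–2800; Neoarchean 2800–2500; Cenozoic 66–0; Mesozoic 251.902–66 (Ma).
Larger Ma is earlier, so the oldest is Paleoarchean and the youngest is Cenozoic; oldest to youngest: Paleoarchean, Mesoarchean, Neoarchean, Mesozoic, Cenozoic.
Oldest start 3600 minus youngest end 0 gives 3600 Myr overall.

Paleoarchean, Mesoarchean, Neoarchean, Mesozoic, Cenozoic; total span 3600 Myr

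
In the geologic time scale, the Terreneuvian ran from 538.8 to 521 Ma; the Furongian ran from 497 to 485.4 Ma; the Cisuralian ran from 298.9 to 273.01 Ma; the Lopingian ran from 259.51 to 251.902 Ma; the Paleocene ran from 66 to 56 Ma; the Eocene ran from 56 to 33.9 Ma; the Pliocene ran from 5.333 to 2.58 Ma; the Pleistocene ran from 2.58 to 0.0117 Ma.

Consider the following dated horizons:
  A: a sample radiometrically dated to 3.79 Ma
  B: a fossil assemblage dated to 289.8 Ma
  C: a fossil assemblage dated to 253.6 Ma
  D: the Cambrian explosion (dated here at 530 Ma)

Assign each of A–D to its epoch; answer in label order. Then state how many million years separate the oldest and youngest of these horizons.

A: 3.79 Ma lies in 5.333–2.58 Ma, so Pliocene.
B: 289.8 Ma lies in 298.9–273.01 Ma, so Cisuralian.
C: 253.6 Ma lies in 259.51–251.902 Ma, so Lopingian.
D: 530 Ma lies in 538.8–521 Ma, so Terreneuvian.
Oldest = 530 Ma, youngest = 3.79 Ma → span 526.21 Myr.

A — Pliocene; B — Cisuralian; C — Lopingian; D — Terreneuvian; span 526.21 million years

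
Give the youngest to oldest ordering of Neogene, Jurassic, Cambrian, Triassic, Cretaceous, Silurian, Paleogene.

Neogene, Paleogene, Cretaceous, Jurassic, Triassic, Silurian, Cambrian

Group by era (each group listed oldest first) — Paleozoic: Cambrian, Silurian; Mesozoic: Triassic, Jurassic, Cretaceous; Cenozoic: Paleogene, Neogene. The eras run Paleozoic → Mesozoic → Cenozoic. Concatenating the groups in that era order and then reversing gives youngest to oldest.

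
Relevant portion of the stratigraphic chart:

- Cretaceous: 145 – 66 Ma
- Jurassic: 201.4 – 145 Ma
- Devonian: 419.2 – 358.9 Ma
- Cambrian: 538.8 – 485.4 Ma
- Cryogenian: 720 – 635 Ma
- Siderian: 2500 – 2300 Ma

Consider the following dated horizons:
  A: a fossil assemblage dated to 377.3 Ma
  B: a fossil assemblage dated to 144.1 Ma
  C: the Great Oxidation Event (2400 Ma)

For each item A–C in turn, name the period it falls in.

A — Devonian; B — Cretaceous; C — Siderian

Match each age against the start–end ranges in the excerpt: A = 377.3 Ma → Devonian (419.2–358.9); B = 144.1 Ma → Cretaceous (145–66); C = 2400 Ma → Siderian (2500–2300).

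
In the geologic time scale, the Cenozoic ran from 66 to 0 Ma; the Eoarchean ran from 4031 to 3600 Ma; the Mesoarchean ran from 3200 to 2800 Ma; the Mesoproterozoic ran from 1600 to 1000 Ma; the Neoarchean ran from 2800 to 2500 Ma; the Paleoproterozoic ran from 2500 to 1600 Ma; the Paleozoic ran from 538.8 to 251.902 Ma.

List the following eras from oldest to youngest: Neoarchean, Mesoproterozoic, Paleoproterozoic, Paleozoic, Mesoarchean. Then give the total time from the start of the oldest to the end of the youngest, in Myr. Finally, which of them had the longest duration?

Mesoarchean, Neoarchean, Paleoproterozoic, Mesoproterozoic, Paleozoic; total span 2948.098 Myr; longest is Paleoproterozoic

Start ages (Ma): Mesoarchean 3200, Neoarchean 2800, Paleoproterozoic 2500, Mesoproterozoic 1600, Paleozoic 538.8.
Ordered oldest to youngest: Mesoarchean, Neoarchean, Paleoproterozoic, Mesoproterozoic, Paleozoic.
Span = 3200 − 251.902 = 2948.098 Myr.
Durations: Mesoarchean 400, Neoarchean 300, Mesoproterozoic 600, Paleoproterozoic 900, Paleozoic 286.898 → longest is Paleoproterozoic (900 Myr).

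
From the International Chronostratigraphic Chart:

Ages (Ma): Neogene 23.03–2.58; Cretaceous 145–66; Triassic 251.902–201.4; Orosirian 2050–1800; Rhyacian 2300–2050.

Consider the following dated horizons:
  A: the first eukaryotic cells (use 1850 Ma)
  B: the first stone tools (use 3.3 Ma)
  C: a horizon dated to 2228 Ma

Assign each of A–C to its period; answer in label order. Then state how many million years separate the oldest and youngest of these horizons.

Match each age against the start–end ranges in the excerpt: A = 1850 Ma → Orosirian (2050–1800); B = 3.3 Ma → Neogene (23.03–2.58); C = 2228 Ma → Rhyacian (2300–2050).
The largest age is 2228 Ma and the smallest is 3.3 Ma; their difference is 2224.7 Myr.

A — Orosirian; B — Neogene; C — Rhyacian; span 2224.7 million years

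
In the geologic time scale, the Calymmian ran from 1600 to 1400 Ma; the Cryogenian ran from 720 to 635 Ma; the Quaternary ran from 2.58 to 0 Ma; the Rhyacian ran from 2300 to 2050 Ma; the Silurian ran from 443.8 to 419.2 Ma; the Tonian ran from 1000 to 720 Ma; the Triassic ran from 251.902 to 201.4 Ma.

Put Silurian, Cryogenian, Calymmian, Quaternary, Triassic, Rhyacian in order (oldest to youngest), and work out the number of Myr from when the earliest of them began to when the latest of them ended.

Rhyacian, Calymmian, Cryogenian, Silurian, Triassic, Quaternary; total span 2300 Myr

From the excerpt: Silurian 443.8–419.2; Cryogenian 720–635; Calymmian 1600–1400; Quaternary 2.58–0; Triassic 251.902–201.4; Rhyacian 2300–2050 (Ma).
Larger Ma is earlier, so the oldest is Rhyacian and the youngest is Quaternary; oldest to youngest: Rhyacian, Calymmian, Cryogenian, Silurian, Triassic, Quaternary.
Oldest start 2300 minus youngest end 0 gives 2300 Myr overall.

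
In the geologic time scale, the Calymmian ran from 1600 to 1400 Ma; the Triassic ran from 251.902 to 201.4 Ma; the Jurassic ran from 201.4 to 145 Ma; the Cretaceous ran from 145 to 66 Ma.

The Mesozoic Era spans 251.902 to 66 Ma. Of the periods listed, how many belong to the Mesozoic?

Periods inside 251.902–66 Ma: Triassic, Jurassic, Cretaceous — 3 in total.

3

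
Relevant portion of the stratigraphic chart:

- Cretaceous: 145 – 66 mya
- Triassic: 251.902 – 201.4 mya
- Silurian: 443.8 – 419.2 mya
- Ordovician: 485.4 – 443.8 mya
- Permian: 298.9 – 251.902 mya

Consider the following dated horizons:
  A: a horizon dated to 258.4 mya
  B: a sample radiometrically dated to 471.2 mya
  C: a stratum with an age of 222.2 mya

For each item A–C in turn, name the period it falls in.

A — Permian; B — Ordovician; C — Triassic

Match each age against the start–end ranges in the excerpt: A = 258.4 Ma → Permian (298.9–251.902); B = 471.2 Ma → Ordovician (485.4–443.8); C = 222.2 Ma → Triassic (251.902–201.4).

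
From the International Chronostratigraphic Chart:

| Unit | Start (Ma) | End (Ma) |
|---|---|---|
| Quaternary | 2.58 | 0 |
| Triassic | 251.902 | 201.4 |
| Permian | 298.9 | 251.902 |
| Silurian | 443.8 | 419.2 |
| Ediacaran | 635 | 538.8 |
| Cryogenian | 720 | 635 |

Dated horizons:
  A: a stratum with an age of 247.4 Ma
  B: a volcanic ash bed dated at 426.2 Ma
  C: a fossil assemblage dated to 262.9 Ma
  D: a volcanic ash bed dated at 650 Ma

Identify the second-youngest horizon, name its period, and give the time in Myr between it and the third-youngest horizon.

C, in the Permian; 163.3 million years to B

Smaller Ma means younger, so youngest first: A 247.4 < C 262.9 < B 426.2 < D 650.
Counting 2 along gives C (262.9 Ma); the excerpt puts that inside the Permian, 298.9–251.902 Ma.
Next in line is B (426.2 Ma), and 426.2 − 262.9 = 163.3 Myr.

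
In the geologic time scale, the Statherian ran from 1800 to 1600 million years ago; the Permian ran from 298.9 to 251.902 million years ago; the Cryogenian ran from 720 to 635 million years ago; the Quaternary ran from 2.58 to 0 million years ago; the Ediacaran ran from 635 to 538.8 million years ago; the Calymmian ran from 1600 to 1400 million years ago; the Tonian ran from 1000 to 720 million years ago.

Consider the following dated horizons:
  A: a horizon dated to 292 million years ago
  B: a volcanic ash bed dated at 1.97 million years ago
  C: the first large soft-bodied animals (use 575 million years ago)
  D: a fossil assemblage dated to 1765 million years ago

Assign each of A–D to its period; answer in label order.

A — Permian; B — Quaternary; C — Ediacaran; D — Statherian

Match each age against the start–end ranges in the excerpt: A = 292 Ma → Permian (298.9–251.902); B = 1.97 Ma → Quaternary (2.58–0); C = 575 Ma → Ediacaran (635–538.8); D = 1765 Ma → Statherian (1800–1600).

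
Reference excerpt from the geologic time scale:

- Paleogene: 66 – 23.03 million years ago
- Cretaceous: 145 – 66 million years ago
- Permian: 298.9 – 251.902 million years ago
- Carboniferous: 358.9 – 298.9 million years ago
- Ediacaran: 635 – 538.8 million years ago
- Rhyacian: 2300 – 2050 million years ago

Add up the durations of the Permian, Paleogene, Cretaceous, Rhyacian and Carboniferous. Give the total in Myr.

478.968 million years

Duration is start − end for each: (298.9 − 251.902) + (66 − 23.03) + (145 − 66) + (2300 − 2050) + (358.9 − 298.9).
That is 46.998 + 42.97 + 79 + 250 + 60, which totals 478.968 million years.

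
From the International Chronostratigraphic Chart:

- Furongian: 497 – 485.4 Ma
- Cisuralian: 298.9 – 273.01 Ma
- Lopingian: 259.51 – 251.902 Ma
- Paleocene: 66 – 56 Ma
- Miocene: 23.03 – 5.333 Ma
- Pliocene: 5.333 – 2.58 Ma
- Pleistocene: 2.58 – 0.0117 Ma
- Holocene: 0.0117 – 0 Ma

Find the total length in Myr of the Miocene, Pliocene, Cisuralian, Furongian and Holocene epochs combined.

57.9517 million years

Each duration: Miocene = 17.697; Pliocene = 2.753; Cisuralian = 25.89; Furongian = 11.6; Holocene = 0.0117.
Sum: 17.697 + 2.753 + 25.89 + 11.6 + 0.0117 = 57.9517 Myr.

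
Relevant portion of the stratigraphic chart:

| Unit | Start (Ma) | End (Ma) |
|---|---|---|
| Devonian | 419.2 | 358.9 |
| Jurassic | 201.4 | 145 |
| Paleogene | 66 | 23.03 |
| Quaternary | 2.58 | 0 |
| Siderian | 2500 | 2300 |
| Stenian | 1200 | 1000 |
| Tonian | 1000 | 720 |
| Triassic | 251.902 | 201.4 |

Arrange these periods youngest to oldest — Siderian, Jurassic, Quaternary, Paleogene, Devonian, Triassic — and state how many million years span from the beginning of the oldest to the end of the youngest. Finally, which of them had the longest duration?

From the excerpt: Siderian 2500–2300; Jurassic 201.4–145; Quaternary 2.58–0; Paleogene 66–23.03; Devonian 419.2–358.9; Triassic 251.902–201.4 (Ma).
Larger Ma is earlier, so the oldest is Siderian and the youngest is Quaternary; youngest to oldest: Quaternary, Paleogene, Jurassic, Triassic, Devonian, Siderian.
Oldest start 2500 minus youngest end 0 gives 2500 Myr overall.
Individual lengths (start − end): Quaternary 2.58; Siderian 200; Devonian 60.3; Paleogene 42.97; Triassic 50.502; Jurassic 56.4. The largest is Siderian at 200 Myr.

Quaternary → Paleogene → Jurassic → Triassic → Devonian → Siderian; total span 2500 Myr; longest is Siderian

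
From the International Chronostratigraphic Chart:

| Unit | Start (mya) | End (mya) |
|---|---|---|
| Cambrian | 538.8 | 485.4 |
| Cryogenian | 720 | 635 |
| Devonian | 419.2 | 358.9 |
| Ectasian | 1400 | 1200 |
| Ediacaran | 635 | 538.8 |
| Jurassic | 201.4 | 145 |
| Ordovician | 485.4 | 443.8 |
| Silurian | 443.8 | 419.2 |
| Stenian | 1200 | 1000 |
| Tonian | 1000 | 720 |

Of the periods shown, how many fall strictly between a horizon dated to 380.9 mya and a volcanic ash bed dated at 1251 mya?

The older date is 1251 Ma and the younger is 380.9 Ma.
Periods with start < 1251 and end > 380.9 Ma: Stenian (1200–1000), Tonian (1000–720), Cryogenian (720–635), Ediacaran (635–538.8), Cambrian (538.8–485.4), Ordovician (485.4–443.8), Silurian (443.8–419.2).
That is 7 complete periods.

7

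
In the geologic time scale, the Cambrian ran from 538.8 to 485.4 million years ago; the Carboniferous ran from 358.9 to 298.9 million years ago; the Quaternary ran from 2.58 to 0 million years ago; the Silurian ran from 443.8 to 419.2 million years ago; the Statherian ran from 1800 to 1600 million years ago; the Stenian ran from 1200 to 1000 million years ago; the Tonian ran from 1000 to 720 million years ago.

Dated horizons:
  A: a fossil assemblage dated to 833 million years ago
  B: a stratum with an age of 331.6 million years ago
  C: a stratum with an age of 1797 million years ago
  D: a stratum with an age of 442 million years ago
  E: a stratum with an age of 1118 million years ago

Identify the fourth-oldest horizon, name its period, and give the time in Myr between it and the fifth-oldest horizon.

D, in the Silurian; 110.4 million years to B

Larger Ma means older, so oldest first: C 1797 > E 1118 > A 833 > D 442 > B 331.6.
Counting 4 along gives D (442 Ma); the excerpt puts that inside the Silurian, 443.8–419.2 Ma.
Next in line is B (331.6 Ma), and 442 − 331.6 = 110.4 Myr.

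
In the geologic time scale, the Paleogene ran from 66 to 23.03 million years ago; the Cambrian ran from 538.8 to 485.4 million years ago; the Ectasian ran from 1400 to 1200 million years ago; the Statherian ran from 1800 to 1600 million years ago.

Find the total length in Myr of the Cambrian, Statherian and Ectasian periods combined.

453.4 million years

Each duration: Cambrian = 53.4; Statherian = 200; Ectasian = 200.
Sum: 53.4 + 200 + 200 = 453.4 Myr.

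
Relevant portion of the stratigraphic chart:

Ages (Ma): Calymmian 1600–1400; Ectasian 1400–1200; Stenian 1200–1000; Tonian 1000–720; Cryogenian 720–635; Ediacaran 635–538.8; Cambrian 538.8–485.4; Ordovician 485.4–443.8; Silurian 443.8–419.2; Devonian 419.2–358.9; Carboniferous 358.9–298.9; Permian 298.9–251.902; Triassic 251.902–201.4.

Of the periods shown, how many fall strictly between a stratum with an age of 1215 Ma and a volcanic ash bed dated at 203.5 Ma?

10

The older date is 1215 Ma and the younger is 203.5 Ma.
Periods with start < 1215 and end > 203.5 Ma: Stenian (1200–1000), Tonian (1000–720), Cryogenian (720–635), Ediacaran (635–538.8), Cambrian (538.8–485.4), Ordovician (485.4–443.8), Silurian (443.8–419.2), Devonian (419.2–358.9), Carboniferous (358.9–298.9), Permian (298.9–251.902).
That is 10 complete periods.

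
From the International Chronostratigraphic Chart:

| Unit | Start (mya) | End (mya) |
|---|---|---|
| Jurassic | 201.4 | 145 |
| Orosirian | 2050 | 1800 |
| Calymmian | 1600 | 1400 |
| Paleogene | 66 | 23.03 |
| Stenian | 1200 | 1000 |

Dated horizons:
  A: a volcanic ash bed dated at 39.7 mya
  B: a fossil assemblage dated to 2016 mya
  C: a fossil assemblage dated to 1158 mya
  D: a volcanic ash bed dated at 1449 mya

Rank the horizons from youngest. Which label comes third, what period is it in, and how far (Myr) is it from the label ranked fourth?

D, in the Calymmian; 567 million years to B

Sorted youngest-first by Ma: A (39.7), C (1158), D (1449), B (2016).
The third youngest is D at 1449 Ma, which lies in 1600–1400 Ma: the Calymmian.
The fourth youngest is B at 2016 Ma; separation = |1449 − 2016| = 567 Myr.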